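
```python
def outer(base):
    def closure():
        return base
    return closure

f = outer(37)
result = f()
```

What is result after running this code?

Step 1: outer(37) creates closure capturing base = 37.
Step 2: f() returns the captured base = 37.
Step 3: result = 37

The answer is 37.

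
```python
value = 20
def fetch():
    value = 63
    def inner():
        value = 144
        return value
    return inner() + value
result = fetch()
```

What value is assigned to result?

Step 1: fetch() has local value = 63. inner() has local value = 144.
Step 2: inner() returns its local value = 144.
Step 3: fetch() returns 144 + its own value (63) = 207

The answer is 207.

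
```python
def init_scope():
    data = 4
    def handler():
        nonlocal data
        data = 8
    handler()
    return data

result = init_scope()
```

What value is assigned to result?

Step 1: init_scope() sets data = 4.
Step 2: handler() uses nonlocal to reassign data = 8.
Step 3: result = 8

The answer is 8.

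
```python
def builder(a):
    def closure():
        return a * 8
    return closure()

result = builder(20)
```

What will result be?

Step 1: builder(20) binds parameter a = 20.
Step 2: closure() accesses a = 20 from enclosing scope.
Step 3: result = 20 * 8 = 160

The answer is 160.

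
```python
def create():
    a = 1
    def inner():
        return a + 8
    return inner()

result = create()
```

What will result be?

Step 1: create() defines a = 1.
Step 2: inner() reads a = 1 from enclosing scope, returns 1 + 8 = 9.
Step 3: result = 9

The answer is 9.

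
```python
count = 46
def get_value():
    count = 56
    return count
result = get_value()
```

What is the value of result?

Step 1: Global count = 46.
Step 2: get_value() creates local count = 56, shadowing the global.
Step 3: Returns local count = 56. result = 56

The answer is 56.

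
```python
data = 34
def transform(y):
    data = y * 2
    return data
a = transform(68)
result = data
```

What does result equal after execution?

Step 1: Global data = 34.
Step 2: transform(68) creates local data = 68 * 2 = 136.
Step 3: Global data unchanged because no global keyword. result = 34

The answer is 34.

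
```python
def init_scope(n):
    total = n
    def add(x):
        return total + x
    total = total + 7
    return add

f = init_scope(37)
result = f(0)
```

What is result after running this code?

Step 1: init_scope(37) sets total = 37, then total = 37 + 7 = 44.
Step 2: Closures capture by reference, so add sees total = 44.
Step 3: f(0) returns 44 + 0 = 44

The answer is 44.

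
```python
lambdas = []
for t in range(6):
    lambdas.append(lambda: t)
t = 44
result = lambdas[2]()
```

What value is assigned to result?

Step 1: Lambdas capture the variable t by reference, not by value.
Step 2: After the loop, t is reassigned to 44.
Step 3: lambdas[2]() looks up the current t = 44. result = 44

The answer is 44.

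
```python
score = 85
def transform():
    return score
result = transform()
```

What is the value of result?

Step 1: score = 85 is defined in the global scope.
Step 2: transform() looks up score. No local score exists, so Python checks the global scope via LEGB rule and finds score = 85.
Step 3: result = 85

The answer is 85.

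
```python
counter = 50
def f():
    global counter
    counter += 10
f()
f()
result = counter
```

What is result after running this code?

Step 1: counter = 50.
Step 2: First f(): counter = 50 + 10 = 60.
Step 3: Second f(): counter = 60 + 10 = 70. result = 70

The answer is 70.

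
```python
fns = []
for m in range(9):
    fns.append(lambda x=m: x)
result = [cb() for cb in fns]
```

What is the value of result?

Step 1: Default arg x=m captures m at each iteration.
Step 2: Each lambda has its own default: 0, 1, ..., 8.
Step 3: result = [0, 1, 2, 3, 4, 5, 6, 7, 8]

The answer is [0, 1, 2, 3, 4, 5, 6, 7, 8].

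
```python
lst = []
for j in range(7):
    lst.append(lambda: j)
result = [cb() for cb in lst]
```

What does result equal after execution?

Step 1: All 7 lambdas share the same variable j.
Step 2: After the loop, j = 6.
Step 3: Each call returns 6. result = [6, 6, 6, 6, 6, 6, 6]

The answer is [6, 6, 6, 6, 6, 6, 6].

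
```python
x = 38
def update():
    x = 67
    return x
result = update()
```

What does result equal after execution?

Step 1: Global x = 38.
Step 2: update() creates local x = 67, shadowing the global.
Step 3: Returns local x = 67. result = 67

The answer is 67.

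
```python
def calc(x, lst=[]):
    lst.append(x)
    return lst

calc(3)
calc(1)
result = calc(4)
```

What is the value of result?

Step 1: Mutable default argument gotcha! The list [] is created once.
Step 2: Each call appends to the SAME list: [3], [3, 1], [3, 1, 4].
Step 3: result = [3, 1, 4]

The answer is [3, 1, 4].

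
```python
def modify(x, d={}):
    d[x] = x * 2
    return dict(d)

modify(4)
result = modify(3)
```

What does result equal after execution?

Step 1: Mutable default dict is shared across calls.
Step 2: First call adds 4: 8. Second call adds 3: 6.
Step 3: result = {4: 8, 3: 6}

The answer is {4: 8, 3: 6}.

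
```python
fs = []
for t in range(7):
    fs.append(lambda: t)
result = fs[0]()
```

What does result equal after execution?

Step 1: The loop creates 7 lambdas, all referencing the same variable t.
Step 2: After the loop, t = 6 (final value).
Step 3: fs[0]() looks up t at call time and finds 6. This is the late binding gotcha. result = 6

The answer is 6.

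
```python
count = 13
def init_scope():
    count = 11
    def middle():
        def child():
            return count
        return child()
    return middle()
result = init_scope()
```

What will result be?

Step 1: init_scope() defines count = 11. middle() and child() have no local count.
Step 2: child() checks local (none), enclosing middle() (none), enclosing init_scope() and finds count = 11.
Step 3: result = 11

The answer is 11.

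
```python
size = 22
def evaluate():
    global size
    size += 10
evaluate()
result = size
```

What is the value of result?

Step 1: size = 22 globally.
Step 2: evaluate() modifies global size: size += 10 = 32.
Step 3: result = 32

The answer is 32.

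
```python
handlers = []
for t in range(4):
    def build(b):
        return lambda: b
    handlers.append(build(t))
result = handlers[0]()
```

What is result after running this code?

Step 1: build(t) creates a new scope capturing b = t at call time.
Step 2: handlers[0] = build(0), so its lambda captures b = 0.
Step 3: result = 0 (closure factory fixes late binding)

The answer is 0.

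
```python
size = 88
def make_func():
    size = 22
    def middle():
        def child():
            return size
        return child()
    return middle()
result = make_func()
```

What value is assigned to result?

Step 1: make_func() defines size = 22. middle() and child() have no local size.
Step 2: child() checks local (none), enclosing middle() (none), enclosing make_func() and finds size = 22.
Step 3: result = 22

The answer is 22.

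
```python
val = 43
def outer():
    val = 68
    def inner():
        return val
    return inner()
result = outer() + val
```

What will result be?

Step 1: Global val = 43. outer() shadows with val = 68.
Step 2: inner() returns enclosing val = 68. outer() = 68.
Step 3: result = 68 + global val (43) = 111

The answer is 111.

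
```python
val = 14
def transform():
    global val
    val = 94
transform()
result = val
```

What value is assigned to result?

Step 1: val = 14 globally.
Step 2: transform() declares global val and sets it to 94.
Step 3: After transform(), global val = 94. result = 94

The answer is 94.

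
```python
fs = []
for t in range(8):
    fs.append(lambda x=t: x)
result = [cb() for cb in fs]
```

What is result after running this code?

Step 1: Default arg x=t captures t at each iteration.
Step 2: Each lambda has its own default: 0, 1, ..., 7.
Step 3: result = [0, 1, 2, 3, 4, 5, 6, 7]

The answer is [0, 1, 2, 3, 4, 5, 6, 7].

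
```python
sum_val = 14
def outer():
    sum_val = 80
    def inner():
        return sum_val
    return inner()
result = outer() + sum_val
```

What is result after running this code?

Step 1: Global sum_val = 14. outer() shadows with sum_val = 80.
Step 2: inner() returns enclosing sum_val = 80. outer() = 80.
Step 3: result = 80 + global sum_val (14) = 94

The answer is 94.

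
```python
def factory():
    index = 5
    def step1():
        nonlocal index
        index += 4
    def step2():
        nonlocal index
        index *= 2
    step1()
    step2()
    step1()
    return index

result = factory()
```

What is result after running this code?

Step 1: index = 5.
Step 2: step1(): index = 5 + 4 = 9.
Step 3: step2(): index = 9 * 2 = 18.
Step 4: step1(): index = 18 + 4 = 22. result = 22

The answer is 22.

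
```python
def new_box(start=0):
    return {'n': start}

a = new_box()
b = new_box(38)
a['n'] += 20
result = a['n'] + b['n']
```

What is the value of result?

Step 1: new_box() returns a new dict each call (immutable default 0).
Step 2: a = {'n': 0}, b = {'n': 38}.
Step 3: a['n'] += 20 = 20. result = 20 + 38 = 58

The answer is 58.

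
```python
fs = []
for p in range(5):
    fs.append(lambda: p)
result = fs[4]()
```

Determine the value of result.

Step 1: The loop creates 5 lambdas, all referencing the same variable p.
Step 2: After the loop, p = 4 (final value).
Step 3: fs[4]() looks up p at call time and finds 4. This is the late binding gotcha. result = 4

The answer is 4.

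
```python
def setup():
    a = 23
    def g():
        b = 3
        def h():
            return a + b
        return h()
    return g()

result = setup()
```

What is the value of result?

Step 1: setup() defines a = 23. g() defines b = 3.
Step 2: h() accesses both from enclosing scopes: a = 23, b = 3.
Step 3: result = 23 + 3 = 26

The answer is 26.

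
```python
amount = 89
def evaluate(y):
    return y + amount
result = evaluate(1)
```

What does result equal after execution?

Step 1: amount = 89 is defined globally.
Step 2: evaluate(1) uses parameter y = 1 and looks up amount from global scope = 89.
Step 3: result = 1 + 89 = 90

The answer is 90.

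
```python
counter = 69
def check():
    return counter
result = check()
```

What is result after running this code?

Step 1: counter = 69 is defined in the global scope.
Step 2: check() looks up counter. No local counter exists, so Python checks the global scope via LEGB rule and finds counter = 69.
Step 3: result = 69

The answer is 69.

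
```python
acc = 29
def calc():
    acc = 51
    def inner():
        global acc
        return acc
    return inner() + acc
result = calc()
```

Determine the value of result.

Step 1: Global acc = 29. calc() shadows with local acc = 51.
Step 2: inner() uses global keyword, so inner() returns global acc = 29.
Step 3: calc() returns 29 + 51 = 80

The answer is 80.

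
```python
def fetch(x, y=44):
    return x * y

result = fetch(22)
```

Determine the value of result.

Step 1: fetch(22) uses default y = 44.
Step 2: Returns 22 * 44 = 968.
Step 3: result = 968

The answer is 968.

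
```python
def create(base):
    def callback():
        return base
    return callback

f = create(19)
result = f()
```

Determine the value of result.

Step 1: create(19) creates closure capturing base = 19.
Step 2: f() returns the captured base = 19.
Step 3: result = 19

The answer is 19.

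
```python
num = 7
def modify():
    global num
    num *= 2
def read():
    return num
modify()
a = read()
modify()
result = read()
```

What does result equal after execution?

Step 1: num = 7.
Step 2: First modify(): num = 7 * 2 = 14.
Step 3: Second modify(): num = 14 * 2 = 28.
Step 4: read() returns 28

The answer is 28.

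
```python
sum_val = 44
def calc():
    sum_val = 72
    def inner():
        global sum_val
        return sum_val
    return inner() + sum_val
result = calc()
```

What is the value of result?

Step 1: Global sum_val = 44. calc() shadows with local sum_val = 72.
Step 2: inner() uses global keyword, so inner() returns global sum_val = 44.
Step 3: calc() returns 44 + 72 = 116

The answer is 116.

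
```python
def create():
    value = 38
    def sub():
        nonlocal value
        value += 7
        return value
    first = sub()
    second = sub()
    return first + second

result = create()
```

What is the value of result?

Step 1: value starts at 38.
Step 2: First call: value = 38 + 7 = 45, returns 45.
Step 3: Second call: value = 45 + 7 = 52, returns 52.
Step 4: result = 45 + 52 = 97

The answer is 97.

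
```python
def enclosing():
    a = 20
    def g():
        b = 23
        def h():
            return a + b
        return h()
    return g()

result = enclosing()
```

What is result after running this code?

Step 1: enclosing() defines a = 20. g() defines b = 23.
Step 2: h() accesses both from enclosing scopes: a = 20, b = 23.
Step 3: result = 20 + 23 = 43

The answer is 43.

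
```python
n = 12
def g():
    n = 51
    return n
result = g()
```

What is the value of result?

Step 1: Global n = 12.
Step 2: g() creates local n = 51, shadowing the global.
Step 3: Returns local n = 51. result = 51

The answer is 51.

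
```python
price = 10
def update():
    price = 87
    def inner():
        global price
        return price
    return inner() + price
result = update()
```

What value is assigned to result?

Step 1: Global price = 10. update() shadows with local price = 87.
Step 2: inner() uses global keyword, so inner() returns global price = 10.
Step 3: update() returns 10 + 87 = 97

The answer is 97.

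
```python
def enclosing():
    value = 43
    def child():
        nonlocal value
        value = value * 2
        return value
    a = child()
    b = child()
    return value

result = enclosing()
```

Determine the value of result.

Step 1: value starts at 43.
Step 2: First child(): value = 43 * 2 = 86.
Step 3: Second child(): value = 86 * 2 = 172.
Step 4: result = 172

The answer is 172.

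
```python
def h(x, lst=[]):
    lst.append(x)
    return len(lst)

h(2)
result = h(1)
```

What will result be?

Step 1: Mutable default list persists between calls.
Step 2: First call: lst = [2], len = 1. Second call: lst = [2, 1], len = 2.
Step 3: result = 2

The answer is 2.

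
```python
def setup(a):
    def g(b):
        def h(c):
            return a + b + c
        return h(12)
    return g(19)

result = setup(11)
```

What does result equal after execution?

Step 1: a = 11, b = 19, c = 12 across three nested scopes.
Step 2: h() accesses all three via LEGB rule.
Step 3: result = 11 + 19 + 12 = 42

The answer is 42.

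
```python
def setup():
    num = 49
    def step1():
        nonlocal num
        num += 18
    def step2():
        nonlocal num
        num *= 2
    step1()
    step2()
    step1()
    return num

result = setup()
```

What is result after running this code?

Step 1: num = 49.
Step 2: step1(): num = 49 + 18 = 67.
Step 3: step2(): num = 67 * 2 = 134.
Step 4: step1(): num = 134 + 18 = 152. result = 152

The answer is 152.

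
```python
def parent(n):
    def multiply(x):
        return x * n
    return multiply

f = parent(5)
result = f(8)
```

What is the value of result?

Step 1: parent(5) returns multiply closure with n = 5.
Step 2: f(8) computes 8 * 5 = 40.
Step 3: result = 40

The answer is 40.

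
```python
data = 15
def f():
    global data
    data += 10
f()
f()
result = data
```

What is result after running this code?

Step 1: data = 15.
Step 2: First f(): data = 15 + 10 = 25.
Step 3: Second f(): data = 25 + 10 = 35. result = 35

The answer is 35.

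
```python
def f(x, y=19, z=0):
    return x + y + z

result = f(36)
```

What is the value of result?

Step 1: f(36) uses defaults y = 19, z = 0.
Step 2: Returns 36 + 19 + 0 = 55.
Step 3: result = 55

The answer is 55.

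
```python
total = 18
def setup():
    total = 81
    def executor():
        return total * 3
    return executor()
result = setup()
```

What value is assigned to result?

Step 1: setup() shadows global total with total = 81.
Step 2: executor() finds total = 81 in enclosing scope, computes 81 * 3 = 243.
Step 3: result = 243

The answer is 243.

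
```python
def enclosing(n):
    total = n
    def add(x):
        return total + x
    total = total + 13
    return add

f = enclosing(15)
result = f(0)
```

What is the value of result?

Step 1: enclosing(15) sets total = 15, then total = 15 + 13 = 28.
Step 2: Closures capture by reference, so add sees total = 28.
Step 3: f(0) returns 28 + 0 = 28

The answer is 28.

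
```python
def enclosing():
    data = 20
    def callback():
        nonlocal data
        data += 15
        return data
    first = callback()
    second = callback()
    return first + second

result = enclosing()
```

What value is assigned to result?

Step 1: data starts at 20.
Step 2: First call: data = 20 + 15 = 35, returns 35.
Step 3: Second call: data = 35 + 15 = 50, returns 50.
Step 4: result = 35 + 50 = 85

The answer is 85.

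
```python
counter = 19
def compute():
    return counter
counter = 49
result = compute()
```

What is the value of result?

Step 1: counter is first set to 19, then reassigned to 49.
Step 2: compute() is called after the reassignment, so it looks up the current global counter = 49.
Step 3: result = 49

The answer is 49.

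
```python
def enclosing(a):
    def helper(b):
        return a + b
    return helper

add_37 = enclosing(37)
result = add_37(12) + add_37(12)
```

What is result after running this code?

Step 1: add_37 captures a = 37.
Step 2: add_37(12) = 37 + 12 = 49, called twice.
Step 3: result = 49 + 49 = 98

The answer is 98.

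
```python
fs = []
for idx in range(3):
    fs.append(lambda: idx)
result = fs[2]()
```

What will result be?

Step 1: The loop creates 3 lambdas, all referencing the same variable idx.
Step 2: After the loop, idx = 2 (final value).
Step 3: fs[2]() looks up idx at call time and finds 2. This is the late binding gotcha. result = 2

The answer is 2.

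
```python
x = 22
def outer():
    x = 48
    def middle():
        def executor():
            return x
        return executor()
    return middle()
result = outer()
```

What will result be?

Step 1: outer() defines x = 48. middle() and executor() have no local x.
Step 2: executor() checks local (none), enclosing middle() (none), enclosing outer() and finds x = 48.
Step 3: result = 48

The answer is 48.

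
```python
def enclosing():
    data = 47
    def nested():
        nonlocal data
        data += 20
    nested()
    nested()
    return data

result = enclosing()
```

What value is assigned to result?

Step 1: data starts at 47.
Step 2: nested() is called 2 times, each adding 20.
Step 3: data = 47 + 20 * 2 = 87

The answer is 87.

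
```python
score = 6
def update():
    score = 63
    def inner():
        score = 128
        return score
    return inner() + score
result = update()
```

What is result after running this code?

Step 1: update() has local score = 63. inner() has local score = 128.
Step 2: inner() returns its local score = 128.
Step 3: update() returns 128 + its own score (63) = 191

The answer is 191.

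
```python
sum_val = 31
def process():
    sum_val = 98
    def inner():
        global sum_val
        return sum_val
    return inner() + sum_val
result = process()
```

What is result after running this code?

Step 1: Global sum_val = 31. process() shadows with local sum_val = 98.
Step 2: inner() uses global keyword, so inner() returns global sum_val = 31.
Step 3: process() returns 31 + 98 = 129

The answer is 129.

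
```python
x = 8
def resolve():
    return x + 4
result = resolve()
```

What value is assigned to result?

Step 1: x = 8 is defined globally.
Step 2: resolve() looks up x from global scope = 8, then computes 8 + 4 = 12.
Step 3: result = 12

The answer is 12.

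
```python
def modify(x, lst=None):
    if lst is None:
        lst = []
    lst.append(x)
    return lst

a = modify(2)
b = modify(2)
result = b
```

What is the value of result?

Step 1: None default with guard creates a NEW list each call.
Step 2: a = [2] (fresh list). b = [2] (another fresh list).
Step 3: result = [2] (this is the fix for mutable default)

The answer is [2].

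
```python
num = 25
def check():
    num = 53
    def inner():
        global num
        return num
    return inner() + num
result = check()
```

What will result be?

Step 1: Global num = 25. check() shadows with local num = 53.
Step 2: inner() uses global keyword, so inner() returns global num = 25.
Step 3: check() returns 25 + 53 = 78

The answer is 78.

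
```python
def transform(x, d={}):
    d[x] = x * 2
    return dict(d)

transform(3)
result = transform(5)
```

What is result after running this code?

Step 1: Mutable default dict is shared across calls.
Step 2: First call adds 3: 6. Second call adds 5: 10.
Step 3: result = {3: 6, 5: 10}

The answer is {3: 6, 5: 10}.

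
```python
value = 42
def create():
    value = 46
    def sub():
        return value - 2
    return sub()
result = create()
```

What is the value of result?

Step 1: create() shadows global value with value = 46.
Step 2: sub() finds value = 46 in enclosing scope, computes 46 - 2 = 44.
Step 3: result = 44

The answer is 44.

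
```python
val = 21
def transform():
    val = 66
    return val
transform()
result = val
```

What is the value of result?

Step 1: val = 21 globally.
Step 2: transform() creates a LOCAL val = 66 (no global keyword!).
Step 3: The global val is unchanged. result = 21

The answer is 21.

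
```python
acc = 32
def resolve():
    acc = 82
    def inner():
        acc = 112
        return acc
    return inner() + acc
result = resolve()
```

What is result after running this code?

Step 1: resolve() has local acc = 82. inner() has local acc = 112.
Step 2: inner() returns its local acc = 112.
Step 3: resolve() returns 112 + its own acc (82) = 194

The answer is 194.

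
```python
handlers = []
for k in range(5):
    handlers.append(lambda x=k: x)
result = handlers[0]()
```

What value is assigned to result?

Step 1: Default argument x=k captures k's value at each iteration.
Step 2: handlers[0] captured x = 0 when k was 0.
Step 3: result = 0

The answer is 0.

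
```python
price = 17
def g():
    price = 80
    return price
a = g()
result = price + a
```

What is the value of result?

Step 1: Global price = 17. g() returns local price = 80.
Step 2: a = 80. Global price still = 17.
Step 3: result = 17 + 80 = 97

The answer is 97.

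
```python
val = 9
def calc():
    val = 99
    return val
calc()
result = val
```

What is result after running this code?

Step 1: val = 9 globally.
Step 2: calc() creates a LOCAL val = 99 (no global keyword!).
Step 3: The global val is unchanged. result = 9

The answer is 9.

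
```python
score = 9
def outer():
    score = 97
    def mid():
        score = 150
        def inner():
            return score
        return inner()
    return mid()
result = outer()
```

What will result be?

Step 1: Three levels of shadowing: global 9, outer 97, mid 150.
Step 2: inner() finds score = 150 in enclosing mid() scope.
Step 3: result = 150

The answer is 150.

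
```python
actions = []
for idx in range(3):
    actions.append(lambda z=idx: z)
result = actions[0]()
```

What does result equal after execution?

Step 1: Default argument z=idx captures idx's value at each iteration.
Step 2: actions[0] captured z = 0 when idx was 0.
Step 3: result = 0

The answer is 0.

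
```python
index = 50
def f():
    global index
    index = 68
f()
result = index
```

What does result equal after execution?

Step 1: index = 50 globally.
Step 2: f() declares global index and sets it to 68.
Step 3: After f(), global index = 68. result = 68

The answer is 68.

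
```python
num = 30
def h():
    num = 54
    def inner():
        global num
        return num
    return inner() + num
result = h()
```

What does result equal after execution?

Step 1: Global num = 30. h() shadows with local num = 54.
Step 2: inner() uses global keyword, so inner() returns global num = 30.
Step 3: h() returns 30 + 54 = 84

The answer is 84.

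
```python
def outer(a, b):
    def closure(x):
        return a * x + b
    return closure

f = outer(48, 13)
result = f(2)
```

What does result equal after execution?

Step 1: outer(48, 13) captures a = 48, b = 13.
Step 2: f(2) computes 48 * 2 + 13 = 109.
Step 3: result = 109

The answer is 109.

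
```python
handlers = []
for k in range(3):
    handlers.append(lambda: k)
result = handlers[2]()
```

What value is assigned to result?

Step 1: The loop creates 3 lambdas, all referencing the same variable k.
Step 2: After the loop, k = 2 (final value).
Step 3: handlers[2]() looks up k at call time and finds 2. This is the late binding gotcha. result = 2

The answer is 2.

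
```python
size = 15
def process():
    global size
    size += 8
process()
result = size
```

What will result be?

Step 1: size = 15 globally.
Step 2: process() modifies global size: size += 8 = 23.
Step 3: result = 23

The answer is 23.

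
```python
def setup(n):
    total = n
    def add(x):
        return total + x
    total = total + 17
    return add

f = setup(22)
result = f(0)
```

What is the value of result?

Step 1: setup(22) sets total = 22, then total = 22 + 17 = 39.
Step 2: Closures capture by reference, so add sees total = 39.
Step 3: f(0) returns 39 + 0 = 39

The answer is 39.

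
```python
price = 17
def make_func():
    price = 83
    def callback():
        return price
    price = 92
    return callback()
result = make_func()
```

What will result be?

Step 1: make_func() sets price = 83, then later price = 92.
Step 2: callback() is called after price is reassigned to 92. Closures capture variables by reference, not by value.
Step 3: result = 92

The answer is 92.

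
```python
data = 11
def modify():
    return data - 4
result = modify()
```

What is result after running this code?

Step 1: data = 11 is defined globally.
Step 2: modify() looks up data from global scope = 11, then computes 11 - 4 = 7.
Step 3: result = 7

The answer is 7.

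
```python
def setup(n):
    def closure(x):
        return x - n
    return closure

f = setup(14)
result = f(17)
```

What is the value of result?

Step 1: setup(14) creates a closure capturing n = 14.
Step 2: f(17) computes 17 - 14 = 3.
Step 3: result = 3

The answer is 3.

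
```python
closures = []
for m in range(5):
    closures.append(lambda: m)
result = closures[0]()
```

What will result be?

Step 1: The loop creates 5 lambdas, all referencing the same variable m.
Step 2: After the loop, m = 4 (final value).
Step 3: closures[0]() looks up m at call time and finds 4. This is the late binding gotcha. result = 4

The answer is 4.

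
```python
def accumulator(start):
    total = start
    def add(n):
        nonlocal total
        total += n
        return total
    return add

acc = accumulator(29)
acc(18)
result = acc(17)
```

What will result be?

Step 1: accumulator(29) creates closure with total = 29.
Step 2: First acc(18): total = 29 + 18 = 47.
Step 3: Second acc(17): total = 47 + 17 = 64. result = 64

The answer is 64.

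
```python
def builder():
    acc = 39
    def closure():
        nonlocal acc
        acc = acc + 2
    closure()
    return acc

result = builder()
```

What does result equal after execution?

Step 1: builder() sets acc = 39.
Step 2: closure() uses nonlocal to modify acc in builder's scope: acc = 39 + 2 = 41.
Step 3: builder() returns the modified acc = 41

The answer is 41.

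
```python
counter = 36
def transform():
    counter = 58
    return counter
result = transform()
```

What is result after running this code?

Step 1: Global counter = 36.
Step 2: transform() creates local counter = 58, shadowing the global.
Step 3: Returns local counter = 58. result = 58

The answer is 58.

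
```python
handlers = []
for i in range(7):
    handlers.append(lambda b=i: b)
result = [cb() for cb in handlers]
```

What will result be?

Step 1: Default arg b=i captures i at each iteration.
Step 2: Each lambda has its own default: 0, 1, ..., 6.
Step 3: result = [0, 1, 2, 3, 4, 5, 6]

The answer is [0, 1, 2, 3, 4, 5, 6].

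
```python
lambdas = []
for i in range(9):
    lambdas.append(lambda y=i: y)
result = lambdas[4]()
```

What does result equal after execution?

Step 1: Default argument y=i captures i's value at each iteration.
Step 2: lambdas[4] captured y = 4 when i was 4.
Step 3: result = 4

The answer is 4.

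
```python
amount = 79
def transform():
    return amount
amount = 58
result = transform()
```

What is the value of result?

Step 1: amount is first set to 79, then reassigned to 58.
Step 2: transform() is called after the reassignment, so it looks up the current global amount = 58.
Step 3: result = 58

The answer is 58.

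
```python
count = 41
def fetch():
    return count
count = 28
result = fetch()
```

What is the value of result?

Step 1: count is first set to 41, then reassigned to 28.
Step 2: fetch() is called after the reassignment, so it looks up the current global count = 28.
Step 3: result = 28

The answer is 28.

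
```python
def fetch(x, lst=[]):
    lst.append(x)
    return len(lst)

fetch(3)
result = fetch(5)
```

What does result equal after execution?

Step 1: Mutable default list persists between calls.
Step 2: First call: lst = [3], len = 1. Second call: lst = [3, 5], len = 2.
Step 3: result = 2

The answer is 2.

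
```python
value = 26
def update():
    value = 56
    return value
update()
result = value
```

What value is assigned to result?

Step 1: value = 26 globally.
Step 2: update() creates a LOCAL value = 56 (no global keyword!).
Step 3: The global value is unchanged. result = 26

The answer is 26.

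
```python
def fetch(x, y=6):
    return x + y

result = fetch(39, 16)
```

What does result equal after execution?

Step 1: fetch(39, 16) overrides default y with 16.
Step 2: Returns 39 + 16 = 55.
Step 3: result = 55

The answer is 55.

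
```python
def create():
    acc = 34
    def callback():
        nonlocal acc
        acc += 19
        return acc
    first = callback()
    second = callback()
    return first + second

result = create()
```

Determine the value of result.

Step 1: acc starts at 34.
Step 2: First call: acc = 34 + 19 = 53, returns 53.
Step 3: Second call: acc = 53 + 19 = 72, returns 72.
Step 4: result = 53 + 72 = 125

The answer is 125.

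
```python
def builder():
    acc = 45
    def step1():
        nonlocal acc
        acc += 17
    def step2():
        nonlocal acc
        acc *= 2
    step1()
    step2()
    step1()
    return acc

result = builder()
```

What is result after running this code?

Step 1: acc = 45.
Step 2: step1(): acc = 45 + 17 = 62.
Step 3: step2(): acc = 62 * 2 = 124.
Step 4: step1(): acc = 124 + 17 = 141. result = 141

The answer is 141.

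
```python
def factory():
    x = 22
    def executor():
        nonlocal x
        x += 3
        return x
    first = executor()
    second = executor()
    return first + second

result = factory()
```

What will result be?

Step 1: x starts at 22.
Step 2: First call: x = 22 + 3 = 25, returns 25.
Step 3: Second call: x = 25 + 3 = 28, returns 28.
Step 4: result = 25 + 28 = 53

The answer is 53.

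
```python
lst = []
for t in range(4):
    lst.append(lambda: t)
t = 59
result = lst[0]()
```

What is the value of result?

Step 1: Lambdas capture the variable t by reference, not by value.
Step 2: After the loop, t is reassigned to 59.
Step 3: lst[0]() looks up the current t = 59. result = 59

The answer is 59.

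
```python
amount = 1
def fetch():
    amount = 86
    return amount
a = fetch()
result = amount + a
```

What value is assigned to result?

Step 1: Global amount = 1. fetch() returns local amount = 86.
Step 2: a = 86. Global amount still = 1.
Step 3: result = 1 + 86 = 87

The answer is 87.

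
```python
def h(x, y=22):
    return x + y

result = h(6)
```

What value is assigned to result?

Step 1: h(6) uses default y = 22.
Step 2: Returns 6 + 22 = 28.
Step 3: result = 28

The answer is 28.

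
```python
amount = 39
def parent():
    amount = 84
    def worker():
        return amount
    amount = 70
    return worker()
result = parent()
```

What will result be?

Step 1: parent() sets amount = 84, then later amount = 70.
Step 2: worker() is called after amount is reassigned to 70. Closures capture variables by reference, not by value.
Step 3: result = 70

The answer is 70.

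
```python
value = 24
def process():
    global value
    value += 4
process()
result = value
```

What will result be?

Step 1: value = 24 globally.
Step 2: process() modifies global value: value += 4 = 28.
Step 3: result = 28

The answer is 28.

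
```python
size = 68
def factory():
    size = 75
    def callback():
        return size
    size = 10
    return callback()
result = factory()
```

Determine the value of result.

Step 1: factory() sets size = 75, then later size = 10.
Step 2: callback() is called after size is reassigned to 10. Closures capture variables by reference, not by value.
Step 3: result = 10

The answer is 10.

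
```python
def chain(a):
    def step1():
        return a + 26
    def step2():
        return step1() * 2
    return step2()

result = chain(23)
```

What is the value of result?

Step 1: chain(23) captures a = 23.
Step 2: step2() calls step1() which returns 23 + 26 = 49.
Step 3: step2() returns 49 * 2 = 98

The answer is 98.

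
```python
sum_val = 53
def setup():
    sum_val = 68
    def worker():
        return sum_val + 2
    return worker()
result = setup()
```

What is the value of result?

Step 1: setup() shadows global sum_val with sum_val = 68.
Step 2: worker() finds sum_val = 68 in enclosing scope, computes 68 + 2 = 70.
Step 3: result = 70

The answer is 70.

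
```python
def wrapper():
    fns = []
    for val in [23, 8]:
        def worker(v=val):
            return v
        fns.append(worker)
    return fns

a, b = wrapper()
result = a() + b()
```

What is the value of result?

Step 1: Default argument v=val captures val at each iteration.
Step 2: a() returns 23 (captured at first iteration), b() returns 8 (captured at second).
Step 3: result = 23 + 8 = 31

The answer is 31.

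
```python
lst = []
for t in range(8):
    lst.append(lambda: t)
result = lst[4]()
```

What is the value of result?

Step 1: The loop creates 8 lambdas, all referencing the same variable t.
Step 2: After the loop, t = 7 (final value).
Step 3: lst[4]() looks up t at call time and finds 7. This is the late binding gotcha. result = 7

The answer is 7.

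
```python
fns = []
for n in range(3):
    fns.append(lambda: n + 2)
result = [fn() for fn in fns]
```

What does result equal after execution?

Step 1: All lambdas capture n by reference. After the loop, n = 2.
Step 2: Each call returns 2 + 2 = 4.
Step 3: result = [4, 4, 4]

The answer is [4, 4, 4].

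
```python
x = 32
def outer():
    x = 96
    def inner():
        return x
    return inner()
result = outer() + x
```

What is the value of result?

Step 1: Global x = 32. outer() shadows with x = 96.
Step 2: inner() returns enclosing x = 96. outer() = 96.
Step 3: result = 96 + global x (32) = 128

The answer is 128.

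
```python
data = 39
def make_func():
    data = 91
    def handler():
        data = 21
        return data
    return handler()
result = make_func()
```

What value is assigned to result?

Step 1: Three scopes define data: global (39), make_func (91), handler (21).
Step 2: handler() has its own local data = 21, which shadows both enclosing and global.
Step 3: result = 21 (local wins in LEGB)

The answer is 21.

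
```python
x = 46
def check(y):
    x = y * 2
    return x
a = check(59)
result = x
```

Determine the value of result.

Step 1: Global x = 46.
Step 2: check(59) creates local x = 59 * 2 = 118.
Step 3: Global x unchanged because no global keyword. result = 46

The answer is 46.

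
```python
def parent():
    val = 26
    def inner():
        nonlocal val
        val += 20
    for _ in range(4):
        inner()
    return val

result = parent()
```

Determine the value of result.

Step 1: val = 26.
Step 2: inner() is called 4 times in a loop, each adding 20 via nonlocal.
Step 3: val = 26 + 20 * 4 = 106

The answer is 106.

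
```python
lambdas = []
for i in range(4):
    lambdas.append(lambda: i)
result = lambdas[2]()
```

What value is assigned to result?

Step 1: The loop creates 4 lambdas, all referencing the same variable i.
Step 2: After the loop, i = 3 (final value).
Step 3: lambdas[2]() looks up i at call time and finds 3. This is the late binding gotcha. result = 3

The answer is 3.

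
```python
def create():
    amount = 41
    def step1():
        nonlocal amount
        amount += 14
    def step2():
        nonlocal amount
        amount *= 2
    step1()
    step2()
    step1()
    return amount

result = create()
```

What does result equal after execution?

Step 1: amount = 41.
Step 2: step1(): amount = 41 + 14 = 55.
Step 3: step2(): amount = 55 * 2 = 110.
Step 4: step1(): amount = 110 + 14 = 124. result = 124

The answer is 124.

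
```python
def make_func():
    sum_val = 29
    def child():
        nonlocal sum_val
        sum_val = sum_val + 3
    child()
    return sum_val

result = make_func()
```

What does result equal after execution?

Step 1: make_func() sets sum_val = 29.
Step 2: child() uses nonlocal to modify sum_val in make_func's scope: sum_val = 29 + 3 = 32.
Step 3: make_func() returns the modified sum_val = 32

The answer is 32.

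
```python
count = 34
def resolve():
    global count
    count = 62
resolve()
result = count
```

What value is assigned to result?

Step 1: count = 34 globally.
Step 2: resolve() declares global count and sets it to 62.
Step 3: After resolve(), global count = 62. result = 62

The answer is 62.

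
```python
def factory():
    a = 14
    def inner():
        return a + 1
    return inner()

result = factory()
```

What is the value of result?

Step 1: factory() defines a = 14.
Step 2: inner() reads a = 14 from enclosing scope, returns 14 + 1 = 15.
Step 3: result = 15

The answer is 15.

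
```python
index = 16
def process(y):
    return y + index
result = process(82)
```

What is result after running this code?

Step 1: index = 16 is defined globally.
Step 2: process(82) uses parameter y = 82 and looks up index from global scope = 16.
Step 3: result = 82 + 16 = 98

The answer is 98.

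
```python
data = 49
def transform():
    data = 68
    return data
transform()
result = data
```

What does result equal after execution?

Step 1: data = 49 globally.
Step 2: transform() creates a LOCAL data = 68 (no global keyword!).
Step 3: The global data is unchanged. result = 49

The answer is 49.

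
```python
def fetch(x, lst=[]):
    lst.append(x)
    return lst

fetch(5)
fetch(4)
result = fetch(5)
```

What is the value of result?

Step 1: Mutable default argument gotcha! The list [] is created once.
Step 2: Each call appends to the SAME list: [5], [5, 4], [5, 4, 5].
Step 3: result = [5, 4, 5]

The answer is [5, 4, 5].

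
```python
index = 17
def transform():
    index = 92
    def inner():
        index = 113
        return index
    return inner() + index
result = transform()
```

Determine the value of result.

Step 1: transform() has local index = 92. inner() has local index = 113.
Step 2: inner() returns its local index = 113.
Step 3: transform() returns 113 + its own index (92) = 205

The answer is 205.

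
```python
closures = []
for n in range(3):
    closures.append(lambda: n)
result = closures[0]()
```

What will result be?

Step 1: The loop creates 3 lambdas, all referencing the same variable n.
Step 2: After the loop, n = 2 (final value).
Step 3: closures[0]() looks up n at call time and finds 2. This is the late binding gotcha. result = 2

The answer is 2.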